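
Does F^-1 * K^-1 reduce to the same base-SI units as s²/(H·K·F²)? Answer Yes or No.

Left side:
  F = C/V (capacitance = charge per voltage),
      = A·s/(kg·m²·s⁻³·A⁻¹) (substituting C and V),
      = kg⁻¹·m⁻²·s⁴·A².
  So F⁻¹ = kg·m²·s⁻⁴·A⁻².
  Combining: F⁻¹·K⁻¹ = (kg·m²·s⁻⁴·A⁻²) · K⁻¹ = kg·m²·s⁻⁴·A⁻²·K⁻¹.
Right side:
  H = kg·m²·s⁻²·A⁻².
  So H⁻¹ = kg⁻¹·m⁻²·s²·A².
  F = kg⁻¹·m⁻²·s⁴·A².
  So F⁻² = kg²·m⁴·s⁻⁸·A⁻⁴.
  Combining: H⁻¹·K⁻¹·s²·F⁻² = (kg⁻¹·m⁻²·s²·A²) · K⁻¹ · s² · (kg²·m⁴·s⁻⁸·A⁻⁴) = kg·m²·s⁻⁴·A⁻²·K⁻¹.
Both reduce to kg·m²·s⁻⁴·A⁻²·K⁻¹.

Yes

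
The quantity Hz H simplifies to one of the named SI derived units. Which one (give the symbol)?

Hz = s⁻¹.
H = kg·m²·s⁻²·A⁻².
Combining: Hz·H = s⁻¹ · (kg·m²·s⁻²·A⁻²) = kg·m²·s⁻³·A⁻².
kg·m²·s⁻³·A⁻² is the base-SI form of the ohm.

Ω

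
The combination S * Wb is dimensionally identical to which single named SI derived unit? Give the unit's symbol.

S = 1/Ω (conductance is reciprocal resistance),
    = kg⁻¹·m⁻²·s³·A².
Wb = V·s (flux: a volt is a weber per second),
    = kg·m²·s⁻²·A⁻¹.
Combining: S·Wb = (kg⁻¹·m⁻²·s³·A²) · (kg·m²·s⁻²·A⁻¹) = s·A.
s·A is the base-SI form of the coulomb.

C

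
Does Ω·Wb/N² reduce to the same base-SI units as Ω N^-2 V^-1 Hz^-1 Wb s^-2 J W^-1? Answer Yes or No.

Left side:
  Ω = kg·m²·s⁻³·A⁻².
  N = kg·m·s⁻².
  So N⁻² = kg⁻²·m⁻²·s⁴.
  Wb = kg·m²·s⁻²·A⁻¹.
  Combining: Ω·N⁻²·Wb = (kg·m²·s⁻³·A⁻²) · (kg⁻²·m⁻²·s⁴) · (kg·m²·s⁻²·A⁻¹) = m²·s⁻¹·A⁻³.
Right side:
  Ω = V/A (resistance = voltage per current),
      = kg·m²·s⁻³·A⁻².
  N = kg·m/s² = kg·m·s⁻² (force = mass × acceleration).
  So N⁻² = kg⁻²·m⁻²·s⁴.
  V = W/A (potential = power per current),
      = kg·m²·s⁻³·A⁻¹.
  So V⁻¹ = kg⁻¹·m⁻²·s³·A.
  Hz = 1/s = s⁻¹ (frequency is cycles per second).
  So Hz⁻¹ = s.
  Wb = V·s (flux: a volt is a weber per second),
      = kg·m²·s⁻²·A⁻¹.
  J = N·m (work = force × distance),
      = kg·m²·s⁻².
  W = J/s (power = energy per time),
      = kg·m²·s⁻³.
  So W⁻¹ = kg⁻¹·m⁻²·s³.
  Combining: Ω·N⁻²·V⁻¹·Hz⁻¹·Wb·s⁻²·J·W⁻¹ = (kg·m²·s⁻³·A⁻²) · (kg⁻²·m⁻²·s⁴) · (kg⁻¹·m⁻²·s³·A) · s · (kg·m²·s⁻²·A⁻¹) · s⁻² · (kg·m²·s⁻²) · (kg⁻¹·m⁻²·s³) = kg⁻¹·s²·A⁻².
Left is m²·s⁻¹·A⁻³; right is kg⁻¹·s²·A⁻² — different.

No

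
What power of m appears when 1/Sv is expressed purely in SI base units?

Sv = J/kg (equivalent dose = energy per mass),
    = m²·s⁻².
So Sv⁻¹ = m⁻²·s².
The exponent of m is -2.

-2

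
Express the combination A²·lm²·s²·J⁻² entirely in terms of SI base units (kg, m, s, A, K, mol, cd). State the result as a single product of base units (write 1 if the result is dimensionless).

lm = cd·sr = cd (luminous flux; sr is dimensionless).
So lm² = cd².
J = N·m (work = force × distance),
    = kg·m²·s⁻².
So J⁻² = kg⁻²·m⁻⁴·s⁴.
Combining: A²·lm²·s²·J⁻² = A² · cd² · s² · (kg⁻²·m⁻⁴·s⁴) = kg⁻²·m⁻⁴·s⁶·A²·cd².

kg⁻²·m⁻⁴·s⁶·A²·cd²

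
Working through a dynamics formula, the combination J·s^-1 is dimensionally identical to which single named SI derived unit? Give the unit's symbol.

W

J = kg·m²·s⁻².
Combining: J·s⁻¹ = (kg·m²·s⁻²) · s⁻¹ = kg·m²·s⁻³.
kg·m²·s⁻³ is the base-SI form of the watt.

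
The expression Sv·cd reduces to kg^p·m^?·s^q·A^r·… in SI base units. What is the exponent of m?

Sv = J/kg (equivalent dose = energy per mass),
    = m²·s⁻².
Combining: Sv·cd = (m²·s⁻²) · cd = m²·s⁻²·cd.
The exponent of m is 2.

2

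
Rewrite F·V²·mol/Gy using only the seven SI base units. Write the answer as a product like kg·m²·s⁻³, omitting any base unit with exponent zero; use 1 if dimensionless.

F = kg⁻¹·m⁻²·s⁴·A².
Gy = m²·s⁻².
So Gy⁻¹ = m⁻²·s².
V = kg·m²·s⁻³·A⁻¹.
So V² = kg²·m⁴·s⁻⁶·A⁻².
Combining: F·Gy⁻¹·V²·mol = (kg⁻¹·m⁻²·s⁴·A²) · (m⁻²·s²) · (kg²·m⁴·s⁻⁶·A⁻²) · mol = kg·mol.

kg·mol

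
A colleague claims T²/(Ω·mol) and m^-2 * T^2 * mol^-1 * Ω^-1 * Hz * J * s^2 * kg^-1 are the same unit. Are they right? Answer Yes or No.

Left side:
  T = Wb/m² (flux density = flux per area),
      = kg·s⁻²·A⁻¹.
  So T² = kg²·s⁻⁴·A⁻².
  Ω = V/A (resistance = voltage per current),
      = kg·m²·s⁻³·A⁻².
  So Ω⁻¹ = kg⁻¹·m⁻²·s³·A².
  Combining: T²·Ω⁻¹·mol⁻¹ = (kg²·s⁻⁴·A⁻²) · (kg⁻¹·m⁻²·s³·A²) · mol⁻¹ = kg·m⁻²·s⁻¹·mol⁻¹.
Right side:
  T = Wb/m² (flux density = flux per area),
      = kg·s⁻²·A⁻¹.
  So T² = kg²·s⁻⁴·A⁻².
  Ω = V/A (resistance = voltage per current),
      = kg·m²·s⁻³·A⁻².
  So Ω⁻¹ = kg⁻¹·m⁻²·s³·A².
  Hz = 1/s = s⁻¹ (frequency is cycles per second).
  J = N·m (work = force × distance),
      = kg·m²·s⁻².
  Combining: m⁻²·T²·mol⁻¹·Ω⁻¹·Hz·J·s²·kg⁻¹ = m⁻² · (kg²·s⁻⁴·A⁻²) · mol⁻¹ · (kg⁻¹·m⁻²·s³·A²) · s⁻¹ · (kg·m²·s⁻²) · s² · kg⁻¹ = kg·m⁻²·s⁻²·mol⁻¹.
Left is kg·m⁻²·s⁻¹·mol⁻¹; right is kg·m⁻²·s⁻²·mol⁻¹ — different.

No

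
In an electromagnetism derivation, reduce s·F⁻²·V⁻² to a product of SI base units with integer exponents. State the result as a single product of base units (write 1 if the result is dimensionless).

F = kg⁻¹·m⁻²·s⁴·A².
So F⁻² = kg²·m⁴·s⁻⁸·A⁻⁴.
V = kg·m²·s⁻³·A⁻¹.
So V⁻² = kg⁻²·m⁻⁴·s⁶·A².
Combining: s·F⁻²·V⁻² = s · (kg²·m⁴·s⁻⁸·A⁻⁴) · (kg⁻²·m⁻⁴·s⁶·A²) = s⁻¹·A⁻².

s⁻¹·A⁻²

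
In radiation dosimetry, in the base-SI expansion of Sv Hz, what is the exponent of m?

2

Sv = J/kg (equivalent dose = energy per mass),
    = m²·s⁻².
Hz = 1/s = s⁻¹ (frequency is cycles per second).
Combining: Sv·Hz = (m²·s⁻²) · s⁻¹ = m²·s⁻³.
The exponent of m is 2.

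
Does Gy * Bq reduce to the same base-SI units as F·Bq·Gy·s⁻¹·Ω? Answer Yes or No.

Yes

Left side:
  Gy = J/kg (absorbed dose = energy per mass),
      = m²·s⁻².
  Bq = 1/s = s⁻¹ (activity is decays per second).
  Combining: Gy·Bq = (m²·s⁻²) · s⁻¹ = m²·s⁻³.
Right side:
  F = kg⁻¹·m⁻²·s⁴·A².
  Bq = s⁻¹.
  Gy = m²·s⁻².
  Ω = kg·m²·s⁻³·A⁻².
  Combining: F·Bq·Gy·s⁻¹·Ω = (kg⁻¹·m⁻²·s⁴·A²) · s⁻¹ · (m²·s⁻²) · s⁻¹ · (kg·m²·s⁻³·A⁻²) = m²·s⁻³.
Both reduce to m²·s⁻³.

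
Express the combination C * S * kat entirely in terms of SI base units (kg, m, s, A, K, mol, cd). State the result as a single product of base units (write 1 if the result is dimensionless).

C = A·s = s·A (charge = current × time).
S = 1/Ω (conductance is reciprocal resistance),
    = kg⁻¹·m⁻²·s³·A².
kat = mol/s = s⁻¹·mol (catalytic activity).
Combining: C·S·kat = (s·A) · (kg⁻¹·m⁻²·s³·A²) · (s⁻¹·mol) = kg⁻¹·m⁻²·s³·A³·mol.

kg⁻¹·m⁻²·s³·A³·mol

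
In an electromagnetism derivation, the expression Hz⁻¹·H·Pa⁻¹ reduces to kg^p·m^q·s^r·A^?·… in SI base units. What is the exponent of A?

Hz = s⁻¹.
So Hz⁻¹ = s.
H = kg·m²·s⁻²·A⁻².
Pa = kg·m⁻¹·s⁻².
So Pa⁻¹ = kg⁻¹·m·s².
Combining: Hz⁻¹·H·Pa⁻¹ = s · (kg·m²·s⁻²·A⁻²) · (kg⁻¹·m·s²) = m³·s·A⁻².
The exponent of A is -2.

-2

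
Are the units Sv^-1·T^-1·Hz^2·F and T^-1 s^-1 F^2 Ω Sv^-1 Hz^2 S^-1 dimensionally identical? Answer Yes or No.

No

Left side:
  Sv = m²·s⁻².
  So Sv⁻¹ = m⁻²·s².
  T = kg·s⁻²·A⁻¹.
  So T⁻¹ = kg⁻¹·s²·A.
  Hz = s⁻¹.
  So Hz² = s⁻².
  F = kg⁻¹·m⁻²·s⁴·A².
  Combining: Sv⁻¹·T⁻¹·Hz²·F = (m⁻²·s²) · (kg⁻¹·s²·A) · s⁻² · (kg⁻¹·m⁻²·s⁴·A²) = kg⁻²·m⁻⁴·s⁶·A³.
Right side:
  T = kg·s⁻²·A⁻¹.
  So T⁻¹ = kg⁻¹·s²·A.
  F = kg⁻¹·m⁻²·s⁴·A².
  So F² = kg⁻²·m⁻⁴·s⁸·A⁴.
  Ω = kg·m²·s⁻³·A⁻².
  Sv = m²·s⁻².
  So Sv⁻¹ = m⁻²·s².
  Hz = s⁻¹.
  So Hz² = s⁻².
  S = kg⁻¹·m⁻²·s³·A².
  So S⁻¹ = kg·m²·s⁻³·A⁻².
  Combining: T⁻¹·s⁻¹·F²·Ω·Sv⁻¹·Hz²·S⁻¹ = (kg⁻¹·s²·A) · s⁻¹ · (kg⁻²·m⁻⁴·s⁸·A⁴) · (kg·m²·s⁻³·A⁻²) · (m⁻²·s²) · s⁻² · (kg·m²·s⁻³·A⁻²) = kg⁻¹·m⁻²·s³·A.
Left is kg⁻²·m⁻⁴·s⁶·A³; right is kg⁻¹·m⁻²·s³·A — different.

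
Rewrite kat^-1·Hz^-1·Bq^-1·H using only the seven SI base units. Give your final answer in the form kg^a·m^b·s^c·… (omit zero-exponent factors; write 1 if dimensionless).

kat = mol/s = s⁻¹·mol (catalytic activity).
So kat⁻¹ = s·mol⁻¹.
Hz = 1/s = s⁻¹ (frequency is cycles per second).
So Hz⁻¹ = s.
Bq = 1/s = s⁻¹ (activity is decays per second).
So Bq⁻¹ = s.
H = Wb/A (inductance = flux per current),
    = kg·m²·s⁻²·A⁻².
Combining: kat⁻¹·Hz⁻¹·Bq⁻¹·H = (s·mol⁻¹) · s · s · (kg·m²·s⁻²·A⁻²) = kg·m²·s·A⁻²·mol⁻¹.

kg·m²·s·A⁻²·mol⁻¹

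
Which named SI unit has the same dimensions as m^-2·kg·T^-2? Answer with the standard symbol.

F

T = Wb/m² (flux density = flux per area),
    = kg·s⁻²·A⁻¹.
So T⁻² = kg⁻²·s⁴·A².
Combining: m⁻²·kg·T⁻² = m⁻² · kg · (kg⁻²·s⁴·A²) = kg⁻¹·m⁻²·s⁴·A².
kg⁻¹·m⁻²·s⁴·A² is the base-SI form of the farad.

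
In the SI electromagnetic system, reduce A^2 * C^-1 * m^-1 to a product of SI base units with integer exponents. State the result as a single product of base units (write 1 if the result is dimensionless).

C = A·s = s·A (charge = current × time).
So C⁻¹ = s⁻¹·A⁻¹.
Combining: A²·C⁻¹·m⁻¹ = A² · (s⁻¹·A⁻¹) · m⁻¹ = m⁻¹·s⁻¹·A.

m⁻¹·s⁻¹·A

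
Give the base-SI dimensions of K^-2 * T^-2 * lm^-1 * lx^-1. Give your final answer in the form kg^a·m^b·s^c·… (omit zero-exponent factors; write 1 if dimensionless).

kg⁻²·m²·s⁴·A²·K⁻²·cd⁻²

T = Wb/m² (flux density = flux per area),
    = kg·s⁻²·A⁻¹.
So T⁻² = kg⁻²·s⁴·A².
lm = cd·sr = cd (luminous flux; sr is dimensionless).
So lm⁻¹ = cd⁻¹.
lx = lm/m² (illuminance = luminous flux per area),
    = m⁻²·cd.
So lx⁻¹ = m²·cd⁻¹.
Combining: K⁻²·T⁻²·lm⁻¹·lx⁻¹ = K⁻² · (kg⁻²·s⁴·A²) · cd⁻¹ · (m²·cd⁻¹) = kg⁻²·m²·s⁴·A²·K⁻²·cd⁻².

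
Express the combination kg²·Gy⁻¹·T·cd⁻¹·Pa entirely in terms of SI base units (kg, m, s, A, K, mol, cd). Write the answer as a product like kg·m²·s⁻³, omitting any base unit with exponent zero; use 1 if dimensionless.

Gy = m²·s⁻².
So Gy⁻¹ = m⁻²·s².
T = kg·s⁻²·A⁻¹.
Pa = kg·m⁻¹·s⁻².
Combining: kg²·Gy⁻¹·T·cd⁻¹·Pa = kg² · (m⁻²·s²) · (kg·s⁻²·A⁻¹) · cd⁻¹ · (kg·m⁻¹·s⁻²) = kg⁴·m⁻³·s⁻²·A⁻¹·cd⁻¹.

kg⁴·m⁻³·s⁻²·A⁻¹·cd⁻¹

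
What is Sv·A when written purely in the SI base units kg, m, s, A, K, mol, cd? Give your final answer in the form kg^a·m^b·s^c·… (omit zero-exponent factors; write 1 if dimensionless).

m²·s⁻²·A

Sv = J/kg (equivalent dose = energy per mass),
    = m²·s⁻².
Combining: Sv·A = (m²·s⁻²) · A = m²·s⁻²·A.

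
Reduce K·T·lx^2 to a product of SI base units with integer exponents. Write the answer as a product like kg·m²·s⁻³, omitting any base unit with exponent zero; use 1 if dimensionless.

kg·m⁻⁴·s⁻²·A⁻¹·K·cd²

T = kg·s⁻²·A⁻¹.
lx = m⁻²·cd.
So lx² = m⁻⁴·cd².
Combining: K·T·lx² = K · (kg·s⁻²·A⁻¹) · (m⁻⁴·cd²) = kg·m⁻⁴·s⁻²·A⁻¹·K·cd².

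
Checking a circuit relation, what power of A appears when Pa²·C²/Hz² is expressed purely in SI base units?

Pa = N/m² (pressure = force per area),
    = kg·m⁻¹·s⁻².
So Pa² = kg²·m⁻²·s⁻⁴.
C = A·s = s·A (charge = current × time).
So C² = s²·A².
Hz = 1/s = s⁻¹ (frequency is cycles per second).
So Hz⁻² = s².
Combining: Pa²·C²·Hz⁻² = (kg²·m⁻²·s⁻⁴) · (s²·A²) · s² = kg²·m⁻²·A².
The exponent of A is 2.

2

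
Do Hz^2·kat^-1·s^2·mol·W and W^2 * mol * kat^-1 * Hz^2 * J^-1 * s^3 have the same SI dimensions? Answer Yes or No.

Yes

Left side:
  Hz = 1/s = s⁻¹ (frequency is cycles per second).
  So Hz² = s⁻².
  kat = mol/s = s⁻¹·mol (catalytic activity).
  So kat⁻¹ = s·mol⁻¹.
  W = J/s (power = energy per time),
      = kg·m²·s⁻³.
  Combining: Hz²·kat⁻¹·s²·mol·W = s⁻² · (s·mol⁻¹) · s² · mol · (kg·m²·s⁻³) = kg·m²·s⁻².
Right side:
  W = kg·m²·s⁻³.
  So W² = kg²·m⁴·s⁻⁶.
  kat = s⁻¹·mol.
  So kat⁻¹ = s·mol⁻¹.
  Hz = s⁻¹.
  So Hz² = s⁻².
  J = kg·m²·s⁻².
  So J⁻¹ = kg⁻¹·m⁻²·s².
  Combining: W²·mol·kat⁻¹·Hz²·J⁻¹·s³ = (kg²·m⁴·s⁻⁶) · mol · (s·mol⁻¹) · s⁻² · (kg⁻¹·m⁻²·s²) · s³ = kg·m²·s⁻².
Both reduce to kg·m²·s⁻².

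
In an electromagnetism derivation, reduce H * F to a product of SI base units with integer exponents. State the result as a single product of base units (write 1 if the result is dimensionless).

H = Wb/A (inductance = flux per current),
    = kg·m²·s⁻²·A⁻².
F = C/V (capacitance = charge per voltage),
    = A·s/(kg·m²·s⁻³·A⁻¹) (substituting C and V),
    = kg⁻¹·m⁻²·s⁴·A².
Combining: H·F = (kg·m²·s⁻²·A⁻²) · (kg⁻¹·m⁻²·s⁴·A²) = s².

s²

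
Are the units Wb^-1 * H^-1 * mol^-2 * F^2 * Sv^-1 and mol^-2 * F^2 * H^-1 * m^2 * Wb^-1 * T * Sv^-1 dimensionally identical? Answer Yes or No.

Left side:
  Wb = kg·m²·s⁻²·A⁻¹.
  So Wb⁻¹ = kg⁻¹·m⁻²·s²·A.
  H = kg·m²·s⁻²·A⁻².
  So H⁻¹ = kg⁻¹·m⁻²·s²·A².
  F = kg⁻¹·m⁻²·s⁴·A².
  So F² = kg⁻²·m⁻⁴·s⁸·A⁴.
  Sv = m²·s⁻².
  So Sv⁻¹ = m⁻²·s².
  Combining: Wb⁻¹·H⁻¹·mol⁻²·F²·Sv⁻¹ = (kg⁻¹·m⁻²·s²·A) · (kg⁻¹·m⁻²·s²·A²) · mol⁻² · (kg⁻²·m⁻⁴·s⁸·A⁴) · (m⁻²·s²) = kg⁻⁴·m⁻¹⁰·s¹⁴·A⁷·mol⁻².
Right side:
  F = kg⁻¹·m⁻²·s⁴·A².
  So F² = kg⁻²·m⁻⁴·s⁸·A⁴.
  H = kg·m²·s⁻²·A⁻².
  So H⁻¹ = kg⁻¹·m⁻²·s²·A².
  Wb = kg·m²·s⁻²·A⁻¹.
  So Wb⁻¹ = kg⁻¹·m⁻²·s²·A.
  T = kg·s⁻²·A⁻¹.
  Sv = m²·s⁻².
  So Sv⁻¹ = m⁻²·s².
  Combining: mol⁻²·F²·H⁻¹·m²·Wb⁻¹·T·Sv⁻¹ = mol⁻² · (kg⁻²·m⁻⁴·s⁸·A⁴) · (kg⁻¹·m⁻²·s²·A²) · m² · (kg⁻¹·m⁻²·s²·A) · (kg·s⁻²·A⁻¹) · (m⁻²·s²) = kg⁻³·m⁻⁸·s¹²·A⁶·mol⁻².
Left is kg⁻⁴·m⁻¹⁰·s¹⁴·A⁷·mol⁻²; right is kg⁻³·m⁻⁸·s¹²·A⁶·mol⁻² — different.

No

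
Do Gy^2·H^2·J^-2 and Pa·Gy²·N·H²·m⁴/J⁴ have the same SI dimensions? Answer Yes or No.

Yes

Left side:
  Gy = J/kg (absorbed dose = energy per mass),
      = m²·s⁻².
  So Gy² = m⁴·s⁻⁴.
  H = Wb/A (inductance = flux per current),
      = kg·m²·s⁻²·A⁻².
  So H² = kg²·m⁴·s⁻⁴·A⁻⁴.
  J = N·m (work = force × distance),
      = kg·m²·s⁻².
  So J⁻² = kg⁻²·m⁻⁴·s⁴.
  Combining: Gy²·H²·J⁻² = (m⁴·s⁻⁴) · (kg²·m⁴·s⁻⁴·A⁻⁴) · (kg⁻²·m⁻⁴·s⁴) = m⁴·s⁻⁴·A⁻⁴.
Right side:
  Pa = kg·m⁻¹·s⁻².
  Gy = m²·s⁻².
  So Gy² = m⁴·s⁻⁴.
  J = kg·m²·s⁻².
  So J⁻⁴ = kg⁻⁴·m⁻⁸·s⁸.
  N = kg·m·s⁻².
  H = kg·m²·s⁻²·A⁻².
  So H² = kg²·m⁴·s⁻⁴·A⁻⁴.
  Combining: Pa·Gy²·J⁻⁴·N·H²·m⁴ = (kg·m⁻¹·s⁻²) · (m⁴·s⁻⁴) · (kg⁻⁴·m⁻⁸·s⁸) · (kg·m·s⁻²) · (kg²·m⁴·s⁻⁴·A⁻⁴) · m⁴ = m⁴·s⁻⁴·A⁻⁴.
Both reduce to m⁴·s⁻⁴·A⁻⁴.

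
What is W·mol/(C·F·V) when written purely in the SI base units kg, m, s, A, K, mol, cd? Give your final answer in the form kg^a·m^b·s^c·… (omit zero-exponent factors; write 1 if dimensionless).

W = kg·m²·s⁻³.
C = s·A.
So C⁻¹ = s⁻¹·A⁻¹.
F = kg⁻¹·m⁻²·s⁴·A².
So F⁻¹ = kg·m²·s⁻⁴·A⁻².
V = kg·m²·s⁻³·A⁻¹.
So V⁻¹ = kg⁻¹·m⁻²·s³·A.
Combining: W·C⁻¹·mol·F⁻¹·V⁻¹ = (kg·m²·s⁻³) · (s⁻¹·A⁻¹) · mol · (kg·m²·s⁻⁴·A⁻²) · (kg⁻¹·m⁻²·s³·A) = kg·m²·s⁻⁵·A⁻²·mol.

kg·m²·s⁻⁵·A⁻²·mol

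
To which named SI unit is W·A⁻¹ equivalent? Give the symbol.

V

W = J/s (power = energy per time),
    = kg·m²·s⁻³.
Combining: W·A⁻¹ = (kg·m²·s⁻³) · A⁻¹ = kg·m²·s⁻³·A⁻¹.
kg·m²·s⁻³·A⁻¹ is the base-SI form of the volt.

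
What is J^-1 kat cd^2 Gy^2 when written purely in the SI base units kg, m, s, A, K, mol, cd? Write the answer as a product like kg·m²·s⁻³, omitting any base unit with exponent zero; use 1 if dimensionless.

kg⁻¹·m²·s⁻³·mol·cd²

J = kg·m²·s⁻².
So J⁻¹ = kg⁻¹·m⁻²·s².
kat = s⁻¹·mol.
Gy = m²·s⁻².
So Gy² = m⁴·s⁻⁴.
Combining: J⁻¹·kat·cd²·Gy² = (kg⁻¹·m⁻²·s²) · (s⁻¹·mol) · cd² · (m⁴·s⁻⁴) = kg⁻¹·m²·s⁻³·mol·cd².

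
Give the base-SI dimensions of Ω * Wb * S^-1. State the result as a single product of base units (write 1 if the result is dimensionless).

Ω = V/A (resistance = voltage per current),
    = kg·m²·s⁻³·A⁻².
Wb = V·s (flux: a volt is a weber per second),
    = kg·m²·s⁻²·A⁻¹.
S = 1/Ω (conductance is reciprocal resistance),
    = kg⁻¹·m⁻²·s³·A².
So S⁻¹ = kg·m²·s⁻³·A⁻².
Combining: Ω·Wb·S⁻¹ = (kg·m²·s⁻³·A⁻²) · (kg·m²·s⁻²·A⁻¹) · (kg·m²·s⁻³·A⁻²) = kg³·m⁶·s⁻⁸·A⁻⁵.

kg³·m⁶·s⁻⁸·A⁻⁵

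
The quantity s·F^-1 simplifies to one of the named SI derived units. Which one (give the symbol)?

F = kg⁻¹·m⁻²·s⁴·A².
So F⁻¹ = kg·m²·s⁻⁴·A⁻².
Combining: s·F⁻¹ = s · (kg·m²·s⁻⁴·A⁻²) = kg·m²·s⁻³·A⁻².
kg·m²·s⁻³·A⁻² is the base-SI form of the ohm.

Ω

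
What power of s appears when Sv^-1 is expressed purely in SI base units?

Sv = J/kg (equivalent dose = energy per mass),
    = m²·s⁻².
So Sv⁻¹ = m⁻²·s².
The exponent of s is 2.

2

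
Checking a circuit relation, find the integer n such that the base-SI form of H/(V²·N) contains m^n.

H = Wb/A (inductance = flux per current),
    = kg·m²·s⁻²·A⁻².
V = W/A (potential = power per current),
    = kg·m²·s⁻³·A⁻¹.
So V⁻² = kg⁻²·m⁻⁴·s⁶·A².
N = kg·m/s² = kg·m·s⁻² (force = mass × acceleration).
So N⁻¹ = kg⁻¹·m⁻¹·s².
Combining: H·V⁻²·N⁻¹ = (kg·m²·s⁻²·A⁻²) · (kg⁻²·m⁻⁴·s⁶·A²) · (kg⁻¹·m⁻¹·s²) = kg⁻²·m⁻³·s⁶.
The exponent of m is -3.

-3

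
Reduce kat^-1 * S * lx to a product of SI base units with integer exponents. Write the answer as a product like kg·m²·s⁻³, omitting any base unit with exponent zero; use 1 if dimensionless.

kg⁻¹·m⁻⁴·s⁴·A²·mol⁻¹·cd

kat = mol/s = s⁻¹·mol (catalytic activity).
So kat⁻¹ = s·mol⁻¹.
S = 1/Ω (conductance is reciprocal resistance),
    = kg⁻¹·m⁻²·s³·A².
lx = lm/m² (illuminance = luminous flux per area),
    = m⁻²·cd.
Combining: kat⁻¹·S·lx = (s·mol⁻¹) · (kg⁻¹·m⁻²·s³·A²) · (m⁻²·cd) = kg⁻¹·m⁻⁴·s⁴·A²·mol⁻¹·cd.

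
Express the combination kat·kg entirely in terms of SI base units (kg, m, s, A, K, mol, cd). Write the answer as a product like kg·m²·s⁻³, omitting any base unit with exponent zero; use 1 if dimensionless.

kat = mol/s = s⁻¹·mol (catalytic activity).
Combining: kat·kg = (s⁻¹·mol) · kg = kg·s⁻¹·mol.

kg·s⁻¹·mol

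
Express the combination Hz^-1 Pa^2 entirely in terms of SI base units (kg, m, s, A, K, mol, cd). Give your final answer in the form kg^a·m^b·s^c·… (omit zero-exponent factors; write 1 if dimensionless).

Hz = 1/s = s⁻¹ (frequency is cycles per second).
So Hz⁻¹ = s.
Pa = N/m² (pressure = force per area),
    = kg·m⁻¹·s⁻².
So Pa² = kg²·m⁻²·s⁻⁴.
Combining: Hz⁻¹·Pa² = s · (kg²·m⁻²·s⁻⁴) = kg²·m⁻²·s⁻³.

kg²·m⁻²·s⁻³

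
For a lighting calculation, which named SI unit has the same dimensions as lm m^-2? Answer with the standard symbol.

lx

lm = cd·sr = cd (luminous flux; sr is dimensionless).
Combining: lm·m⁻² = cd · m⁻² = m⁻²·cd.
m⁻²·cd is the base-SI form of the lux.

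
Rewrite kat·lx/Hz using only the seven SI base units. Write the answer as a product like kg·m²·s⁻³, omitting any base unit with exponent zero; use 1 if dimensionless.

kat = mol/s = s⁻¹·mol (catalytic activity).
Hz = 1/s = s⁻¹ (frequency is cycles per second).
So Hz⁻¹ = s.
lx = lm/m² (illuminance = luminous flux per area),
    = m⁻²·cd.
Combining: kat·Hz⁻¹·lx = (s⁻¹·mol) · s · (m⁻²·cd) = m⁻²·mol·cd.

m⁻²·mol·cd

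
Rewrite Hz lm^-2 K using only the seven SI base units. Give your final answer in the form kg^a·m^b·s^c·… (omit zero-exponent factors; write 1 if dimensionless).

s⁻¹·K·cd⁻²

Hz = 1/s = s⁻¹ (frequency is cycles per second).
lm = cd·sr = cd (luminous flux; sr is dimensionless).
So lm⁻² = cd⁻².
Combining: Hz·lm⁻²·K = s⁻¹ · cd⁻² · K = s⁻¹·K·cd⁻².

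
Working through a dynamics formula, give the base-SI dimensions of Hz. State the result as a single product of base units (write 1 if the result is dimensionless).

s⁻¹

Hz = 1/s = s⁻¹ (frequency is cycles per second).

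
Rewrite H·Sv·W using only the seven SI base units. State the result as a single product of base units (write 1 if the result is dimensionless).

kg²·m⁶·s⁻⁷·A⁻²

H = Wb/A (inductance = flux per current),
    = kg·m²·s⁻²·A⁻².
Sv = J/kg (equivalent dose = energy per mass),
    = m²·s⁻².
W = J/s (power = energy per time),
    = kg·m²·s⁻³.
Combining: H·Sv·W = (kg·m²·s⁻²·A⁻²) · (m²·s⁻²) · (kg·m²·s⁻³) = kg²·m⁶·s⁻⁷·A⁻².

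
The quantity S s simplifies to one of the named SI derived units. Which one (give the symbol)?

F

S = 1/Ω (conductance is reciprocal resistance),
    = kg⁻¹·m⁻²·s³·A².
Combining: S·s = (kg⁻¹·m⁻²·s³·A²) · s = kg⁻¹·m⁻²·s⁴·A².
kg⁻¹·m⁻²·s⁴·A² is the base-SI form of the farad.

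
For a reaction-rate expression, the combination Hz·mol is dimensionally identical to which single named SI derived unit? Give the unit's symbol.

Hz = s⁻¹.
Combining: Hz·mol = s⁻¹ · mol = s⁻¹·mol.
s⁻¹·mol is the base-SI form of the katal.

kat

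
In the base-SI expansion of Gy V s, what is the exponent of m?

Gy = J/kg (absorbed dose = energy per mass),
    = m²·s⁻².
V = W/A (potential = power per current),
    = kg·m²·s⁻³·A⁻¹.
Combining: Gy·V·s = (m²·s⁻²) · (kg·m²·s⁻³·A⁻¹) · s = kg·m⁴·s⁻⁴·A⁻¹.
The exponent of m is 4.

4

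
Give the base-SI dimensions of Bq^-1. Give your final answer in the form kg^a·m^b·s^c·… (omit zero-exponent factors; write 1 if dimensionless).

s

Bq = s⁻¹.
So Bq⁻¹ = s.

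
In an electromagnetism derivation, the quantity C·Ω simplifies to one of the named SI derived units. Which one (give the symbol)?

Wb

C = A·s = s·A (charge = current × time).
Ω = V/A (resistance = voltage per current),
    = kg·m²·s⁻³·A⁻².
Combining: C·Ω = (s·A) · (kg·m²·s⁻³·A⁻²) = kg·m²·s⁻²·A⁻¹.
kg·m²·s⁻²·A⁻¹ is the base-SI form of the weber.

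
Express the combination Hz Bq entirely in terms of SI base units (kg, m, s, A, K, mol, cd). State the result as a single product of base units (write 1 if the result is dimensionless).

s⁻²

Hz = 1/s = s⁻¹ (frequency is cycles per second).
Bq = 1/s = s⁻¹ (activity is decays per second).
Combining: Hz·Bq = s⁻¹ · s⁻¹ = s⁻².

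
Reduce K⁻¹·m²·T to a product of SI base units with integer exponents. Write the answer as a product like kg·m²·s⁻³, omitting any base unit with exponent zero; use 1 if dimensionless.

kg·m²·s⁻²·A⁻¹·K⁻¹

T = kg·s⁻²·A⁻¹.
Combining: K⁻¹·m²·T = K⁻¹ · m² · (kg·s⁻²·A⁻¹) = kg·m²·s⁻²·A⁻¹·K⁻¹.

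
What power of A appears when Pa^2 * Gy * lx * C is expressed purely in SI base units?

1

Pa = N/m² (pressure = force per area),
    = kg·m⁻¹·s⁻².
So Pa² = kg²·m⁻²·s⁻⁴.
Gy = J/kg (absorbed dose = energy per mass),
    = m²·s⁻².
lx = lm/m² (illuminance = luminous flux per area),
    = m⁻²·cd.
C = A·s = s·A (charge = current × time).
Combining: Pa²·Gy·lx·C = (kg²·m⁻²·s⁻⁴) · (m²·s⁻²) · (m⁻²·cd) · (s·A) = kg²·m⁻²·s⁻⁵·A·cd.
The exponent of A is 1.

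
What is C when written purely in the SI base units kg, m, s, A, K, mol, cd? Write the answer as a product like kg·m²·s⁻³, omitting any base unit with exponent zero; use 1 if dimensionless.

s·A

C = A·s = s·A (charge = current × time).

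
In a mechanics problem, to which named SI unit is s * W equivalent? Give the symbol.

W = kg·m²·s⁻³.
Combining: s·W = s · (kg·m²·s⁻³) = kg·m²·s⁻².
kg·m²·s⁻² is the base-SI form of the joule.

J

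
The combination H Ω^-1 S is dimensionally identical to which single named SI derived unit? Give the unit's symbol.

H = Wb/A (inductance = flux per current),
    = kg·m²·s⁻²·A⁻².
Ω = V/A (resistance = voltage per current),
    = kg·m²·s⁻³·A⁻².
So Ω⁻¹ = kg⁻¹·m⁻²·s³·A².
S = 1/Ω (conductance is reciprocal resistance),
    = kg⁻¹·m⁻²·s³·A².
Combining: H·Ω⁻¹·S = (kg·m²·s⁻²·A⁻²) · (kg⁻¹·m⁻²·s³·A²) · (kg⁻¹·m⁻²·s³·A²) = kg⁻¹·m⁻²·s⁴·A².
kg⁻¹·m⁻²·s⁴·A² is the base-SI form of the farad.

F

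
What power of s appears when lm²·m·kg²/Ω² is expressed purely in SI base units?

lm = cd·sr = cd (luminous flux; sr is dimensionless).
So lm² = cd².
Ω = V/A (resistance = voltage per current),
    = kg·m²·s⁻³·A⁻².
So Ω⁻² = kg⁻²·m⁻⁴·s⁶·A⁴.
Combining: lm²·Ω⁻²·m·kg² = cd² · (kg⁻²·m⁻⁴·s⁶·A⁴) · m · kg² = m⁻³·s⁶·A⁴·cd².
The exponent of s is 6.

6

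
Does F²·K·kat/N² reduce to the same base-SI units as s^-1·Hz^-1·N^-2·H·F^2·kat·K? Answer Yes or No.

Left side:
  F = C/V (capacitance = charge per voltage),
      = A·s/(kg·m²·s⁻³·A⁻¹) (substituting C and V),
      = kg⁻¹·m⁻²·s⁴·A².
  So F² = kg⁻²·m⁻⁴·s⁸·A⁴.
  kat = mol/s = s⁻¹·mol (catalytic activity).
  N = kg·m/s² = kg·m·s⁻² (force = mass × acceleration).
  So N⁻² = kg⁻²·m⁻²·s⁴.
  Combining: F²·K·kat·N⁻² = (kg⁻²·m⁻⁴·s⁸·A⁴) · K · (s⁻¹·mol) · (kg⁻²·m⁻²·s⁴) = kg⁻⁴·m⁻⁶·s¹¹·A⁴·K·mol.
Right side:
  Hz = 1/s = s⁻¹ (frequency is cycles per second).
  So Hz⁻¹ = s.
  N = kg·m/s² = kg·m·s⁻² (force = mass × acceleration).
  So N⁻² = kg⁻²·m⁻²·s⁴.
  H = Wb/A (inductance = flux per current),
      = kg·m²·s⁻²·A⁻².
  F = C/V (capacitance = charge per voltage),
      = A·s/(kg·m²·s⁻³·A⁻¹) (substituting C and V),
      = kg⁻¹·m⁻²·s⁴·A².
  So F² = kg⁻²·m⁻⁴·s⁸·A⁴.
  kat = mol/s = s⁻¹·mol (catalytic activity).
  Combining: s⁻¹·Hz⁻¹·N⁻²·H·F²·kat·K = s⁻¹ · s · (kg⁻²·m⁻²·s⁴) · (kg·m²·s⁻²·A⁻²) · (kg⁻²·m⁻⁴·s⁸·A⁴) · (s⁻¹·mol) · K = kg⁻³·m⁻⁴·s⁹·A²·K·mol.
Left is kg⁻⁴·m⁻⁶·s¹¹·A⁴·K·mol; right is kg⁻³·m⁻⁴·s⁹·A²·K·mol — different.

No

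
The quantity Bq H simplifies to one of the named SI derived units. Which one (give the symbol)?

Bq = s⁻¹.
H = kg·m²·s⁻²·A⁻².
Combining: Bq·H = s⁻¹ · (kg·m²·s⁻²·A⁻²) = kg·m²·s⁻³·A⁻².
kg·m²·s⁻³·A⁻² is the base-SI form of the ohm.

Ω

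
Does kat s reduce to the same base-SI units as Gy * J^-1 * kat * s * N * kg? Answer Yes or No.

No

Left side:
  kat = s⁻¹·mol.
  Combining: kat·s = (s⁻¹·mol) · s = mol.
Right side:
  Gy = m²·s⁻².
  J = kg·m²·s⁻².
  So J⁻¹ = kg⁻¹·m⁻²·s².
  kat = s⁻¹·mol.
  N = kg·m·s⁻².
  Combining: Gy·J⁻¹·kat·s·N·kg = (m²·s⁻²) · (kg⁻¹·m⁻²·s²) · (s⁻¹·mol) · s · (kg·m·s⁻²) · kg = kg·m·s⁻²·mol.
Left is mol; right is kg·m·s⁻²·mol — different.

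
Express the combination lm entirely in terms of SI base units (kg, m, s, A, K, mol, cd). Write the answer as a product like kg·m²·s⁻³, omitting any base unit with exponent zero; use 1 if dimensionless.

lm = cd·sr = cd (luminous flux; sr is dimensionless).

cd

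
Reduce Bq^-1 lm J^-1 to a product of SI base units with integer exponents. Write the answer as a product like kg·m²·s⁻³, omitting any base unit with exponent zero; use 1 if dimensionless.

kg⁻¹·m⁻²·s³·cd

Bq = 1/s = s⁻¹ (activity is decays per second).
So Bq⁻¹ = s.
lm = cd·sr = cd (luminous flux; sr is dimensionless).
J = N·m (work = force × distance),
    = kg·m²·s⁻².
So J⁻¹ = kg⁻¹·m⁻²·s².
Combining: Bq⁻¹·lm·J⁻¹ = s · cd · (kg⁻¹·m⁻²·s²) = kg⁻¹·m⁻²·s³·cd.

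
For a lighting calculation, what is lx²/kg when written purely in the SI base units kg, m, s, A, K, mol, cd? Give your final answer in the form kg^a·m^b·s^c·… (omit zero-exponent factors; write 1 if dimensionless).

lx = m⁻²·cd.
So lx² = m⁻⁴·cd².
Combining: kg⁻¹·lx² = kg⁻¹ · (m⁻⁴·cd²) = kg⁻¹·m⁻⁴·cd².

kg⁻¹·m⁻⁴·cd²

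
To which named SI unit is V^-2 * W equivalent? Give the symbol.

V = kg·m²·s⁻³·A⁻¹.
So V⁻² = kg⁻²·m⁻⁴·s⁶·A².
W = kg·m²·s⁻³.
Combining: V⁻²·W = (kg⁻²·m⁻⁴·s⁶·A²) · (kg·m²·s⁻³) = kg⁻¹·m⁻²·s³·A².
kg⁻¹·m⁻²·s³·A² is the base-SI form of the siemens.

S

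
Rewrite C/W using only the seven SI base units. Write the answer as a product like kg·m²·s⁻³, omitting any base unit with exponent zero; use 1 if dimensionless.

kg⁻¹·m⁻²·s⁴·A

C = A·s = s·A (charge = current × time).
W = J/s (power = energy per time),
    = kg·m²·s⁻³.
So W⁻¹ = kg⁻¹·m⁻²·s³.
Combining: C·W⁻¹ = (s·A) · (kg⁻¹·m⁻²·s³) = kg⁻¹·m⁻²·s⁴·A.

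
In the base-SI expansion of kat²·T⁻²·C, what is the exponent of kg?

kat = mol/s = s⁻¹·mol (catalytic activity).
So kat² = s⁻²·mol².
T = Wb/m² (flux density = flux per area),
    = kg·s⁻²·A⁻¹.
So T⁻² = kg⁻²·s⁴·A².
C = A·s = s·A (charge = current × time).
Combining: kat²·T⁻²·C = (s⁻²·mol²) · (kg⁻²·s⁴·A²) · (s·A) = kg⁻²·s³·A³·mol².
The exponent of kg is -2.

-2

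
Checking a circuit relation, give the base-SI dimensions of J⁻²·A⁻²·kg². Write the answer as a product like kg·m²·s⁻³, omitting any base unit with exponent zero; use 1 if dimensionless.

J = N·m (work = force × distance),
    = kg·m²·s⁻².
So J⁻² = kg⁻²·m⁻⁴·s⁴.
Combining: J⁻²·A⁻²·kg² = (kg⁻²·m⁻⁴·s⁴) · A⁻² · kg² = m⁻⁴·s⁴·A⁻².

m⁻⁴·s⁴·A⁻²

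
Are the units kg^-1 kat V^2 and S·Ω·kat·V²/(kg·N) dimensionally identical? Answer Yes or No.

Left side:
  kat = mol/s = s⁻¹·mol (catalytic activity).
  V = W/A (potential = power per current),
      = kg·m²·s⁻³·A⁻¹.
  So V² = kg²·m⁴·s⁻⁶·A⁻².
  Combining: kg⁻¹·kat·V² = kg⁻¹ · (s⁻¹·mol) · (kg²·m⁴·s⁻⁶·A⁻²) = kg·m⁴·s⁻⁷·A⁻²·mol.
Right side:
  N = kg·m·s⁻².
  So N⁻¹ = kg⁻¹·m⁻¹·s².
  S = kg⁻¹·m⁻²·s³·A².
  Ω = kg·m²·s⁻³·A⁻².
  kat = s⁻¹·mol.
  V = kg·m²·s⁻³·A⁻¹.
  So V² = kg²·m⁴·s⁻⁶·A⁻².
  Combining: kg⁻¹·N⁻¹·S·Ω·kat·V² = kg⁻¹ · (kg⁻¹·m⁻¹·s²) · (kg⁻¹·m⁻²·s³·A²) · (kg·m²·s⁻³·A⁻²) · (s⁻¹·mol) · (kg²·m⁴·s⁻⁶·A⁻²) = m³·s⁻⁵·A⁻²·mol.
Left is kg·m⁴·s⁻⁷·A⁻²·mol; right is m³·s⁻⁵·A⁻²·mol — different.

No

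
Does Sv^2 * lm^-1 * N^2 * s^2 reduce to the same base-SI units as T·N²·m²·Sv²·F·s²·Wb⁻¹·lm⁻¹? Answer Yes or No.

No

Left side:
  Sv = J/kg (equivalent dose = energy per mass),
      = m²·s⁻².
  So Sv² = m⁴·s⁻⁴.
  lm = cd·sr = cd (luminous flux; sr is dimensionless).
  So lm⁻¹ = cd⁻¹.
  N = kg·m/s² = kg·m·s⁻² (force = mass × acceleration).
  So N² = kg²·m²·s⁻⁴.
  Combining: Sv²·lm⁻¹·N²·s² = (m⁴·s⁻⁴) · cd⁻¹ · (kg²·m²·s⁻⁴) · s² = kg²·m⁶·s⁻⁶·cd⁻¹.
Right side:
  T = Wb/m² (flux density = flux per area),
      = kg·s⁻²·A⁻¹.
  N = kg·m/s² = kg·m·s⁻² (force = mass × acceleration).
  So N² = kg²·m²·s⁻⁴.
  Sv = J/kg (equivalent dose = energy per mass),
      = m²·s⁻².
  So Sv² = m⁴·s⁻⁴.
  F = C/V (capacitance = charge per voltage),
      = A·s/(kg·m²·s⁻³·A⁻¹) (substituting C and V),
      = kg⁻¹·m⁻²·s⁴·A².
  Wb = V·s (flux: a volt is a weber per second),
      = kg·m²·s⁻²·A⁻¹.
  So Wb⁻¹ = kg⁻¹·m⁻²·s²·A.
  lm = cd·sr = cd (luminous flux; sr is dimensionless).
  So lm⁻¹ = cd⁻¹.
  Combining: T·N²·m²·Sv²·F·s²·Wb⁻¹·lm⁻¹ = (kg·s⁻²·A⁻¹) · (kg²·m²·s⁻⁴) · m² · (m⁴·s⁻⁴) · (kg⁻¹·m⁻²·s⁴·A²) · s² · (kg⁻¹·m⁻²·s²·A) · cd⁻¹ = kg·m⁴·s⁻²·A²·cd⁻¹.
Left is kg²·m⁶·s⁻⁶·cd⁻¹; right is kg·m⁴·s⁻²·A²·cd⁻¹ — different.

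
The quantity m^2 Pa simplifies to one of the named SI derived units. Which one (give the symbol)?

Pa = N/m² (pressure = force per area),
    = kg·m⁻¹·s⁻².
Combining: m²·Pa = m² · (kg·m⁻¹·s⁻²) = kg·m·s⁻².
kg·m·s⁻² is the base-SI form of the newton.

N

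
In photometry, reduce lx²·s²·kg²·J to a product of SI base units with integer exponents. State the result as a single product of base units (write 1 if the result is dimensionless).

kg³·m⁻²·cd²

lx = lm/m² (illuminance = luminous flux per area),
    = m⁻²·cd.
So lx² = m⁻⁴·cd².
J = N·m (work = force × distance),
    = kg·m²·s⁻².
Combining: lx²·s²·kg²·J = (m⁻⁴·cd²) · s² · kg² · (kg·m²·s⁻²) = kg³·m⁻²·cd².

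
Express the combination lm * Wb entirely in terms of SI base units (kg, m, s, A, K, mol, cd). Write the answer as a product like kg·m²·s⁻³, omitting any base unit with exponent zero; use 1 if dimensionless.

kg·m²·s⁻²·A⁻¹·cd

lm = cd·sr = cd (luminous flux; sr is dimensionless).
Wb = V·s (flux: a volt is a weber per second),
    = kg·m²·s⁻²·A⁻¹.
Combining: lm·Wb = cd · (kg·m²·s⁻²·A⁻¹) = kg·m²·s⁻²·A⁻¹·cd.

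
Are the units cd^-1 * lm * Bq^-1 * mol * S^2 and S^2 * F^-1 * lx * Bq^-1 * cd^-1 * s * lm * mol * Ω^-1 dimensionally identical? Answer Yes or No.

Left side:
  lm = cd·sr = cd (luminous flux; sr is dimensionless).
  Bq = 1/s = s⁻¹ (activity is decays per second).
  So Bq⁻¹ = s.
  S = 1/Ω (conductance is reciprocal resistance),
      = kg⁻¹·m⁻²·s³·A².
  So S² = kg⁻²·m⁻⁴·s⁶·A⁴.
  Combining: cd⁻¹·lm·Bq⁻¹·mol·S² = cd⁻¹ · cd · s · mol · (kg⁻²·m⁻⁴·s⁶·A⁴) = kg⁻²·m⁻⁴·s⁷·A⁴·mol.
Right side:
  S = kg⁻¹·m⁻²·s³·A².
  So S² = kg⁻²·m⁻⁴·s⁶·A⁴.
  F = kg⁻¹·m⁻²·s⁴·A².
  So F⁻¹ = kg·m²·s⁻⁴·A⁻².
  lx = m⁻²·cd.
  Bq = s⁻¹.
  So Bq⁻¹ = s.
  lm = cd.
  Ω = kg·m²·s⁻³·A⁻².
  So Ω⁻¹ = kg⁻¹·m⁻²·s³·A².
  Combining: S²·F⁻¹·lx·Bq⁻¹·cd⁻¹·s·lm·mol·Ω⁻¹ = (kg⁻²·m⁻⁴·s⁶·A⁴) · (kg·m²·s⁻⁴·A⁻²) · (m⁻²·cd) · s · cd⁻¹ · s · cd · mol · (kg⁻¹·m⁻²·s³·A²) = kg⁻²·m⁻⁶·s⁷·A⁴·mol·cd.
Left is kg⁻²·m⁻⁴·s⁷·A⁴·mol; right is kg⁻²·m⁻⁶·s⁷·A⁴·mol·cd — different.

No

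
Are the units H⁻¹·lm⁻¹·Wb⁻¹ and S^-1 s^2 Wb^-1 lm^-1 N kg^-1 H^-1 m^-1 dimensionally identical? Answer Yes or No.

No

Left side:
  H = Wb/A (inductance = flux per current),
      = kg·m²·s⁻²·A⁻².
  So H⁻¹ = kg⁻¹·m⁻²·s²·A².
  lm = cd·sr = cd (luminous flux; sr is dimensionless).
  So lm⁻¹ = cd⁻¹.
  Wb = V·s (flux: a volt is a weber per second),
      = kg·m²·s⁻²·A⁻¹.
  So Wb⁻¹ = kg⁻¹·m⁻²·s²·A.
  Combining: H⁻¹·lm⁻¹·Wb⁻¹ = (kg⁻¹·m⁻²·s²·A²) · cd⁻¹ · (kg⁻¹·m⁻²·s²·A) = kg⁻²·m⁻⁴·s⁴·A³·cd⁻¹.
Right side:
  S = kg⁻¹·m⁻²·s³·A².
  So S⁻¹ = kg·m²·s⁻³·A⁻².
  Wb = kg·m²·s⁻²·A⁻¹.
  So Wb⁻¹ = kg⁻¹·m⁻²·s²·A.
  lm = cd.
  So lm⁻¹ = cd⁻¹.
  N = kg·m·s⁻².
  H = kg·m²·s⁻²·A⁻².
  So H⁻¹ = kg⁻¹·m⁻²·s²·A².
  Combining: S⁻¹·s²·Wb⁻¹·lm⁻¹·N·kg⁻¹·H⁻¹·m⁻¹ = (kg·m²·s⁻³·A⁻²) · s² · (kg⁻¹·m⁻²·s²·A) · cd⁻¹ · (kg·m·s⁻²) · kg⁻¹ · (kg⁻¹·m⁻²·s²·A²) · m⁻¹ = kg⁻¹·m⁻²·s·A·cd⁻¹.
Left is kg⁻²·m⁻⁴·s⁴·A³·cd⁻¹; right is kg⁻¹·m⁻²·s·A·cd⁻¹ — different.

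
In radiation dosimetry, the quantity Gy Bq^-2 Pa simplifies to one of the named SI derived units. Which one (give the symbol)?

N

Gy = J/kg (absorbed dose = energy per mass),
    = m²·s⁻².
Bq = 1/s = s⁻¹ (activity is decays per second).
So Bq⁻² = s².
Pa = N/m² (pressure = force per area),
    = kg·m⁻¹·s⁻².
Combining: Gy·Bq⁻²·Pa = (m²·s⁻²) · s² · (kg·m⁻¹·s⁻²) = kg·m·s⁻².
kg·m·s⁻² is the base-SI form of the newton.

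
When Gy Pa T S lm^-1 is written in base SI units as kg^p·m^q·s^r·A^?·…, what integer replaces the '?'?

1

Gy = J/kg (absorbed dose = energy per mass),
    = m²·s⁻².
Pa = N/m² (pressure = force per area),
    = kg·m⁻¹·s⁻².
T = Wb/m² (flux density = flux per area),
    = kg·s⁻²·A⁻¹.
S = 1/Ω (conductance is reciprocal resistance),
    = kg⁻¹·m⁻²·s³·A².
lm = cd·sr = cd (luminous flux; sr is dimensionless).
So lm⁻¹ = cd⁻¹.
Combining: Gy·Pa·T·S·lm⁻¹ = (m²·s⁻²) · (kg·m⁻¹·s⁻²) · (kg·s⁻²·A⁻¹) · (kg⁻¹·m⁻²·s³·A²) · cd⁻¹ = kg·m⁻¹·s⁻³·A·cd⁻¹.
The exponent of A is 1.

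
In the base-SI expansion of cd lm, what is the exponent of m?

lm = cd.
Combining: cd·lm = cd · cd = cd².
The exponent of m is 0.

0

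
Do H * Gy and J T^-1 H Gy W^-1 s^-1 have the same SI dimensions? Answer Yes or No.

No

Left side:
  H = kg·m²·s⁻²·A⁻².
  Gy = m²·s⁻².
  Combining: H·Gy = (kg·m²·s⁻²·A⁻²) · (m²·s⁻²) = kg·m⁴·s⁻⁴·A⁻².
Right side:
  J = N·m (work = force × distance),
      = kg·m²·s⁻².
  T = Wb/m² (flux density = flux per area),
      = kg·s⁻²·A⁻¹.
  So T⁻¹ = kg⁻¹·s²·A.
  H = Wb/A (inductance = flux per current),
      = kg·m²·s⁻²·A⁻².
  Gy = J/kg (absorbed dose = energy per mass),
      = m²·s⁻².
  W = J/s (power = energy per time),
      = kg·m²·s⁻³.
  So W⁻¹ = kg⁻¹·m⁻²·s³.
  Combining: J·T⁻¹·H·Gy·W⁻¹·s⁻¹ = (kg·m²·s⁻²) · (kg⁻¹·s²·A) · (kg·m²·s⁻²·A⁻²) · (m²·s⁻²) · (kg⁻¹·m⁻²·s³) · s⁻¹ = m⁴·s⁻²·A⁻¹.
Left is kg·m⁴·s⁻⁴·A⁻²; right is m⁴·s⁻²·A⁻¹ — different.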